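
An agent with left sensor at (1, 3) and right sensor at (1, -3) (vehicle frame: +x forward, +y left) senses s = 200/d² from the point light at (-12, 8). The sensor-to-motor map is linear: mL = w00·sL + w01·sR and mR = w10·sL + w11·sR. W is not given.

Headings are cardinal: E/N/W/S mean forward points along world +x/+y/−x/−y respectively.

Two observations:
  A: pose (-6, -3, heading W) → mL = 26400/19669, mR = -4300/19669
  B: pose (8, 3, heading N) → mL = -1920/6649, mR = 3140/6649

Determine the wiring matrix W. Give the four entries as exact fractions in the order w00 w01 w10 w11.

-1 1 1 -1/2

obs A: pose=(-6,-3,W) → sL=200/221, sR=200/89, mL=26400/19669, mR=-4300/19669
obs B: pose=(8,3,N) → sL=40/61, sR=40/109, mL=-1920/6649, mR=3140/6649
sensor matrix S = [[200/221, 200/89], [40/61, 40/109]]; det S = -149280000/130779181
solve [mL_A; mL_B] = S·[w00; w01] and [mR_A; mR_B] = S·[w10; w11]:
  w00 = -1, w01 = 1, w10 = 1, w11 = -1/2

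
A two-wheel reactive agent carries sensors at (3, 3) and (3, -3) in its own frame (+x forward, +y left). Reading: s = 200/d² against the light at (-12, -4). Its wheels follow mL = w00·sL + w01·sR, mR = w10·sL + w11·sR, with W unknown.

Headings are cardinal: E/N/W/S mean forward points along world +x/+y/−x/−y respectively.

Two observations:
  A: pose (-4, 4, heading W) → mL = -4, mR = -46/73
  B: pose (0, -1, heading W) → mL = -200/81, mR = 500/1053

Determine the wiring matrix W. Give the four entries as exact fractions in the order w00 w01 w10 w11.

obs A: pose=(-4,4,W) → sL=4, sR=100/73, mL=-4, mR=-46/73
obs B: pose=(0,-1,W) → sL=200/81, sR=200/117, mL=-200/81, mR=500/1053
sensor matrix S = [[4, 100/73], [200/81, 200/117]]; det S = 265600/76869
solve [mL_A; mL_B] = S·[w00; w01] and [mR_A; mR_B] = S·[w10; w11]:
  w00 = -1, w01 = 0, w10 = -1/2, w11 = 1

-1 0 -1/2 1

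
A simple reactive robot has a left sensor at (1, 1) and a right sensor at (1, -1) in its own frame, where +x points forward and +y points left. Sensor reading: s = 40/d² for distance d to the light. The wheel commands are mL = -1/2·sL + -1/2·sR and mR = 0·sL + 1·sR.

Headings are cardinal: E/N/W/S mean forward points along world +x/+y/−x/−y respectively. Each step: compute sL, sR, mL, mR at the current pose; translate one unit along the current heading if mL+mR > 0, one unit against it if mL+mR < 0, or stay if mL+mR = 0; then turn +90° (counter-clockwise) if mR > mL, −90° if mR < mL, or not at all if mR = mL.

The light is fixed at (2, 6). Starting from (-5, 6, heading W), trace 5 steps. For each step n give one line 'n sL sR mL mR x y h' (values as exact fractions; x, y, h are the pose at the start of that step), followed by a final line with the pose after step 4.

0 8/13 8/13 -8/13 8/13 -5 6 W
1 40/37 8/13 -408/481 8/13 -5 6 S
2 1 10/9 -19/18 10/9 -5 7 E
3 40/53 40/29 -1640/1537 40/29 -4 7 N
4 4/5 20/29 -108/145 20/29 -4 8 W
final -3 8 S

n=0: pose=(-5,6,W); sL=8/13, sR=8/13; mL=-8/13, mR=8/13; mL+mR=0 → advance +0; mR−mL=16/13 → turn +1·90°
n=1: pose=(-5,6,S); sL=40/37, sR=8/13; mL=-408/481, mR=8/13; mL+mR=-112/481 → advance -1; mR−mL=704/481 → turn +1·90°
n=2: pose=(-5,7,E); sL=1, sR=10/9; mL=-19/18, mR=10/9; mL+mR=1/18 → advance +1; mR−mL=13/6 → turn +1·90°
n=3: pose=(-4,7,N); sL=40/53, sR=40/29; mL=-1640/1537, mR=40/29; mL+mR=480/1537 → advance +1; mR−mL=3760/1537 → turn +1·90°
n=4: pose=(-4,8,W); sL=4/5, sR=20/29; mL=-108/145, mR=20/29; mL+mR=-8/145 → advance -1; mR−mL=208/145 → turn +1·90°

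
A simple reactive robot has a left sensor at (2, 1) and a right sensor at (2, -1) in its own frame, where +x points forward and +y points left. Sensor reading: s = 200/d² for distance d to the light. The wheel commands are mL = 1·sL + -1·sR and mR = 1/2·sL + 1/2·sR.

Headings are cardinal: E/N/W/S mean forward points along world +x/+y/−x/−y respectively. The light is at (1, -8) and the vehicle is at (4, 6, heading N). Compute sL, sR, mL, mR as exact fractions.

10/13 25/34 15/442 665/884

left sensor world pos  = (3, 8); dL² = 260
right sensor world pos = (5, 8); dR² = 272
sL = 200/260 = 10/13
sR = 200/272 = 25/34
mL = 1·sL + -1·sR = 15/442
mR = 1/2·sL + 1/2·sR = 665/884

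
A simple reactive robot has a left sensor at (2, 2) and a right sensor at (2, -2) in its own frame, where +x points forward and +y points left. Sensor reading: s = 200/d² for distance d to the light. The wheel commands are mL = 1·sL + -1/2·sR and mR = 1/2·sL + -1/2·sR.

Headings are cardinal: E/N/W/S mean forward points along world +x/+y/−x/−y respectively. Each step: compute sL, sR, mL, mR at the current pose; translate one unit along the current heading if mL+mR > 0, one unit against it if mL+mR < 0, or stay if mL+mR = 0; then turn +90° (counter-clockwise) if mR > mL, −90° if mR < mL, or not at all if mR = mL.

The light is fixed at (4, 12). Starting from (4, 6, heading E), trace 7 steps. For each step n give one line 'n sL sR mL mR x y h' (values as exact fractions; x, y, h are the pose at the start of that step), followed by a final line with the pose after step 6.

n=0: pose=(4,6,E); sL=10, sR=50/17; mL=145/17, mR=60/17; mL+mR=205/17 → advance +1; mR−mL=-5 → turn -1·90°
n=1: pose=(5,6,S); sL=200/73, sR=40/13; mL=1140/949, mR=-160/949; mL+mR=980/949 → advance +1; mR−mL=-100/73 → turn -1·90°
n=2: pose=(5,5,W); sL=100/41, sR=100/13; mL=-750/533, mR=-1400/533; mL+mR=-2150/533 → advance -1; mR−mL=-50/41 → turn -1·90°
n=3: pose=(6,5,N); sL=8, sR=200/41; mL=228/41, mR=64/41; mL+mR=292/41 → advance +1; mR−mL=-4 → turn -1·90°
n=4: pose=(6,6,E); sL=25/4, sR=5/2; mL=5, mR=15/8; mL+mR=55/8 → advance +1; mR−mL=-25/8 → turn -1·90°
n=5: pose=(7,6,S); sL=200/89, sR=40/13; mL=820/1157, mR=-480/1157; mL+mR=340/1157 → advance +1; mR−mL=-100/89 → turn -1·90°
n=6: pose=(7,5,W); sL=100/41, sR=100/13; mL=-750/533, mR=-1400/533; mL+mR=-2150/533 → advance -1; mR−mL=-50/41 → turn -1·90°

0 10 50/17 145/17 60/17 4 6 E
1 200/73 40/13 1140/949 -160/949 5 6 S
2 100/41 100/13 -750/533 -1400/533 5 5 W
3 8 200/41 228/41 64/41 6 5 N
4 25/4 5/2 5 15/8 6 6 E
5 200/89 40/13 820/1157 -480/1157 7 6 S
6 100/41 100/13 -750/533 -1400/533 7 5 W
final 8 5 N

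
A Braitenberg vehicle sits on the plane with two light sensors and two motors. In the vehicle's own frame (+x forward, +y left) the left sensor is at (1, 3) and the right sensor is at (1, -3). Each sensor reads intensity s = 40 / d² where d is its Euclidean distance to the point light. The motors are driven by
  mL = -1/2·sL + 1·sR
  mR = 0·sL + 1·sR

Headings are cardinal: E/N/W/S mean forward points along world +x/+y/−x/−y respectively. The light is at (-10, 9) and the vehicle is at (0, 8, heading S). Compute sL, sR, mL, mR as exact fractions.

40/173 40/53 5860/9169 40/53

left sensor world pos  = (3, 7); dL² = 173
right sensor world pos = (-3, 7); dR² = 53
sL = 40/173 = 40/173
sR = 40/53 = 40/53
mL = -1/2·sL + 1·sR = 5860/9169
mR = 0·sL + 1·sR = 40/53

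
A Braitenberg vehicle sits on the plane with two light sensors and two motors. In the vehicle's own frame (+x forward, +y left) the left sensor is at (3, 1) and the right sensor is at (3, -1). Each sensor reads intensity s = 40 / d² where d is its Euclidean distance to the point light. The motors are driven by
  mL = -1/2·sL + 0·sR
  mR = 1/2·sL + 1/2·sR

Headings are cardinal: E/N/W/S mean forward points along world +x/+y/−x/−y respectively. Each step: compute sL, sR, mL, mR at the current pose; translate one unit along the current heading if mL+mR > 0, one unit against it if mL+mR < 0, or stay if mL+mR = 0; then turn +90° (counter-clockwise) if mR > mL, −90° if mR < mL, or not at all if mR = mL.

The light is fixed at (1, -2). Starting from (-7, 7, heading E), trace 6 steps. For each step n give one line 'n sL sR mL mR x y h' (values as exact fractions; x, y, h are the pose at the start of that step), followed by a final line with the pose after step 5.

0 8/25 40/89 -4/25 856/2225 -7 7 E
1 5/26 2/9 -5/52 97/468 -6 7 N
2 40/181 40/221 -20/181 8040/40001 -6 8 W
3 20/49 4/13 -10/49 228/637 -7 8 S
4 8/25 40/89 -4/25 856/2225 -7 7 E
5 5/26 2/9 -5/52 97/468 -6 7 N
final -6 8 W

n=0: pose=(-7,7,E); sL=8/25, sR=40/89; mL=-4/25, mR=856/2225; mL+mR=20/89 → advance +1; mR−mL=1212/2225 → turn +1·90°
n=1: pose=(-6,7,N); sL=5/26, sR=2/9; mL=-5/52, mR=97/468; mL+mR=1/9 → advance +1; mR−mL=71/234 → turn +1·90°
n=2: pose=(-6,8,W); sL=40/181, sR=40/221; mL=-20/181, mR=8040/40001; mL+mR=20/221 → advance +1; mR−mL=12460/40001 → turn +1·90°
n=3: pose=(-7,8,S); sL=20/49, sR=4/13; mL=-10/49, mR=228/637; mL+mR=2/13 → advance +1; mR−mL=358/637 → turn +1·90°
n=4: pose=(-7,7,E); sL=8/25, sR=40/89; mL=-4/25, mR=856/2225; mL+mR=20/89 → advance +1; mR−mL=1212/2225 → turn +1·90°
n=5: pose=(-6,7,N); sL=5/26, sR=2/9; mL=-5/52, mR=97/468; mL+mR=1/9 → advance +1; mR−mL=71/234 → turn +1·90°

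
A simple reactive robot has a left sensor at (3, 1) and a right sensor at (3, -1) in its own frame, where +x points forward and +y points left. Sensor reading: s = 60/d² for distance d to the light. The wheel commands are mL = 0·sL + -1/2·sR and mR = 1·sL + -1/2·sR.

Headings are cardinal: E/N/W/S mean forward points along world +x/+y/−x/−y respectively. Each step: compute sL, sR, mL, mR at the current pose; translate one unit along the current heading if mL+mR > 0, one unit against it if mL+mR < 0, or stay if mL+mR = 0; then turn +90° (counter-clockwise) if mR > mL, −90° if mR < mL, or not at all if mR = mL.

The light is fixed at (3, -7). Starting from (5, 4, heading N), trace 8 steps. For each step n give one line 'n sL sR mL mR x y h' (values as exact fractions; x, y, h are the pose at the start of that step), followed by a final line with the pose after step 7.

n=0: pose=(5,4,N); sL=60/197, sR=12/41; mL=-6/41, mR=1278/8077; mL+mR=96/8077 → advance +1; mR−mL=60/197 → turn +1·90°
n=1: pose=(5,5,W); sL=30/61, sR=6/17; mL=-3/17, mR=327/1037; mL+mR=144/1037 → advance +1; mR−mL=30/61 → turn +1·90°
n=2: pose=(4,5,S); sL=12/17, sR=20/27; mL=-10/27, mR=154/459; mL+mR=-16/459 → advance -1; mR−mL=12/17 → turn +1·90°
n=3: pose=(4,6,E); sL=15/53, sR=3/8; mL=-3/16, mR=81/848; mL+mR=-39/424 → advance -1; mR−mL=15/53 → turn +1·90°
n=4: pose=(3,6,N); sL=60/257, sR=60/257; mL=-30/257, mR=30/257; mL+mR=0 → advance +0; mR−mL=60/257 → turn +1·90°
n=5: pose=(3,6,W); sL=20/51, sR=12/41; mL=-6/41, mR=514/2091; mL+mR=208/2091 → advance +1; mR−mL=20/51 → turn +1·90°
n=6: pose=(2,6,S); sL=3/5, sR=15/26; mL=-15/52, mR=81/260; mL+mR=3/130 → advance +1; mR−mL=3/5 → turn +1·90°
n=7: pose=(2,5,E); sL=60/173, sR=12/25; mL=-6/25, mR=462/4325; mL+mR=-576/4325 → advance -1; mR−mL=60/173 → turn +1·90°

0 60/197 12/41 -6/41 1278/8077 5 4 N
1 30/61 6/17 -3/17 327/1037 5 5 W
2 12/17 20/27 -10/27 154/459 4 5 S
3 15/53 3/8 -3/16 81/848 4 6 E
4 60/257 60/257 -30/257 30/257 3 6 N
5 20/51 12/41 -6/41 514/2091 3 6 W
6 3/5 15/26 -15/52 81/260 2 6 S
7 60/173 12/25 -6/25 462/4325 2 5 E
final 1 5 N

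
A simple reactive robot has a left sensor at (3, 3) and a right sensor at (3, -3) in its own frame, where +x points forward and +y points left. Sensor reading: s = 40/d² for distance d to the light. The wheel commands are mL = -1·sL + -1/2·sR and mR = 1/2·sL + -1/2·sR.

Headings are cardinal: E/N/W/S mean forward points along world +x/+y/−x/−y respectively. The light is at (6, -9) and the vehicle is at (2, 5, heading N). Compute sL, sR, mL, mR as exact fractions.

left sensor world pos  = (-1, 8); dL² = 338
right sensor world pos = (5, 8); dR² = 290
sL = 40/338 = 20/169
sR = 40/290 = 4/29
mL = -1·sL + -1/2·sR = -918/4901
mR = 1/2·sL + -1/2·sR = -48/4901

20/169 4/29 -918/4901 -48/4901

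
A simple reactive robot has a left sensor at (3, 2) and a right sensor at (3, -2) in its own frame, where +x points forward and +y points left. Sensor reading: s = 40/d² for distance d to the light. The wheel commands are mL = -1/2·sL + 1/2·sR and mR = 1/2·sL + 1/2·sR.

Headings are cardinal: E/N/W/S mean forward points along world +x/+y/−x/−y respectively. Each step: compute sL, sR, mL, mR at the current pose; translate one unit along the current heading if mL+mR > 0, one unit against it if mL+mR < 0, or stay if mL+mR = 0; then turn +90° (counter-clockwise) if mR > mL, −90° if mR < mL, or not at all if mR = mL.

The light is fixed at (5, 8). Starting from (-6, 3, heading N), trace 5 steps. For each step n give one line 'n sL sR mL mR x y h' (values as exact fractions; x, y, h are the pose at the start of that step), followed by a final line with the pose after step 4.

n=0: pose=(-6,3,N); sL=40/173, sR=8/17; mL=352/2941, mR=1032/2941; mL+mR=8/17 → advance +1; mR−mL=40/173 → turn +1·90°
n=1: pose=(-6,4,W); sL=5/29, sR=1/5; mL=2/145, mR=27/145; mL+mR=1/5 → advance +1; mR−mL=5/29 → turn +1·90°
n=2: pose=(-7,4,S); sL=40/149, sR=8/49; mL=-384/7301, mR=1576/7301; mL+mR=8/49 → advance +1; mR−mL=40/149 → turn +1·90°
n=3: pose=(-7,3,E); sL=4/9, sR=4/13; mL=-8/117, mR=44/117; mL+mR=4/13 → advance +1; mR−mL=4/9 → turn +1·90°
n=4: pose=(-6,3,N); sL=40/173, sR=8/17; mL=352/2941, mR=1032/2941; mL+mR=8/17 → advance +1; mR−mL=40/173 → turn +1·90°

0 40/173 8/17 352/2941 1032/2941 -6 3 N
1 5/29 1/5 2/145 27/145 -6 4 W
2 40/149 8/49 -384/7301 1576/7301 -7 4 S
3 4/9 4/13 -8/117 44/117 -7 3 E
4 40/173 8/17 352/2941 1032/2941 -6 3 N
final -6 4 W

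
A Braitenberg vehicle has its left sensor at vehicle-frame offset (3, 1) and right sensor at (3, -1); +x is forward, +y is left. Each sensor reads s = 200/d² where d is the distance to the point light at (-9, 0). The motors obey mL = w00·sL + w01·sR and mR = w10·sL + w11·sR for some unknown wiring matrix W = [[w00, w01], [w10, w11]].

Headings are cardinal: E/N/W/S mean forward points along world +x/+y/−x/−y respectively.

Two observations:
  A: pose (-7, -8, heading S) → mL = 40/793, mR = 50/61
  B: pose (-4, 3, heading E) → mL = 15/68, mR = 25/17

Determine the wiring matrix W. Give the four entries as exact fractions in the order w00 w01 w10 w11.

-1/2 1/2 0 1/2

obs A: pose=(-7,-8,S) → sL=20/13, sR=100/61, mL=40/793, mR=50/61
obs B: pose=(-4,3,E) → sL=5/2, sR=50/17, mL=15/68, mR=25/17
sensor matrix S = [[20/13, 100/61], [5/2, 50/17]]; det S = 5750/13481
solve [mL_A; mL_B] = S·[w00; w01] and [mR_A; mR_B] = S·[w10; w11]:
  w00 = -1/2, w01 = 1/2, w10 = 0, w11 = 1/2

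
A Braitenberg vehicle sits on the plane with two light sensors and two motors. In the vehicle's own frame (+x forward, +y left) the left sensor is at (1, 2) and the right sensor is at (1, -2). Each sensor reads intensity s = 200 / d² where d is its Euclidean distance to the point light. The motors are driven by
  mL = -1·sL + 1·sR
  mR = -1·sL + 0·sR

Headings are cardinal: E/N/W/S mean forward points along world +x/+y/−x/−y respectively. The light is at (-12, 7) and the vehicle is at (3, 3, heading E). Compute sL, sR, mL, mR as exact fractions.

left sensor world pos  = (4, 5); dL² = 260
right sensor world pos = (4, 1); dR² = 292
sL = 200/260 = 10/13
sR = 200/292 = 50/73
mL = -1·sL + 1·sR = -80/949
mR = -1·sL + 0·sR = -10/13

10/13 50/73 -80/949 -10/13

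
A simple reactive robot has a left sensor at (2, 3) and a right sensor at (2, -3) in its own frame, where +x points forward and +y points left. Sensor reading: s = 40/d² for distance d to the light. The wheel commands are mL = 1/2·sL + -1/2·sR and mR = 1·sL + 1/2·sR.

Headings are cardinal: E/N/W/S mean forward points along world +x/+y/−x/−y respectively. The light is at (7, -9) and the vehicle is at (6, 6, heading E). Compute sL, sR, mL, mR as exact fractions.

left sensor world pos  = (8, 9); dL² = 325
right sensor world pos = (8, 3); dR² = 145
sL = 40/325 = 8/65
sR = 40/145 = 8/29
mL = 1/2·sL + -1/2·sR = -144/1885
mR = 1·sL + 1/2·sR = 492/1885

8/65 8/29 -144/1885 492/1885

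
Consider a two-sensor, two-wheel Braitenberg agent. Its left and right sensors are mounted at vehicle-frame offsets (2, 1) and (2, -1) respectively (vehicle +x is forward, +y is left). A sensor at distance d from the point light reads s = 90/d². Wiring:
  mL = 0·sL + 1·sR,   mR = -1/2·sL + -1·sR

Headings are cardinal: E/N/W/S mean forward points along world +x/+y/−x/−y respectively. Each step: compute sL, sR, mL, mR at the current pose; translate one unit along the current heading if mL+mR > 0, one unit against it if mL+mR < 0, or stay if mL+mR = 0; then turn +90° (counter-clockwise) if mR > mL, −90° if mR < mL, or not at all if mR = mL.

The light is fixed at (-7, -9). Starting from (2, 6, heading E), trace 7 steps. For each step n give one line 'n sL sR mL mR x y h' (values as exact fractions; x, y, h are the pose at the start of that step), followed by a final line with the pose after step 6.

0 90/377 90/317 90/317 -48195/119509 2 6 E
1 9/25 45/109 45/109 -3231/5450 1 6 S
2 10/29 18/65 18/65 -847/1885 1 7 W
3 45/194 45/212 45/212 -3375/10282 2 7 N
4 90/377 90/317 90/317 -48195/119509 2 6 E
5 9/25 45/109 45/109 -3231/5450 1 6 S
6 10/29 18/65 18/65 -847/1885 1 7 W
final 2 7 N

n=0: pose=(2,6,E); sL=90/377, sR=90/317; mL=90/317, mR=-48195/119509; mL+mR=-45/377 → advance -1; mR−mL=-82125/119509 → turn -1·90°
n=1: pose=(1,6,S); sL=9/25, sR=45/109; mL=45/109, mR=-3231/5450; mL+mR=-9/50 → advance -1; mR−mL=-5481/5450 → turn -1·90°
n=2: pose=(1,7,W); sL=10/29, sR=18/65; mL=18/65, mR=-847/1885; mL+mR=-5/29 → advance -1; mR−mL=-1369/1885 → turn -1·90°
n=3: pose=(2,7,N); sL=45/194, sR=45/212; mL=45/212, mR=-3375/10282; mL+mR=-45/388 → advance -1; mR−mL=-11115/20564 → turn -1·90°
n=4: pose=(2,6,E); sL=90/377, sR=90/317; mL=90/317, mR=-48195/119509; mL+mR=-45/377 → advance -1; mR−mL=-82125/119509 → turn -1·90°
n=5: pose=(1,6,S); sL=9/25, sR=45/109; mL=45/109, mR=-3231/5450; mL+mR=-9/50 → advance -1; mR−mL=-5481/5450 → turn -1·90°
n=6: pose=(1,7,W); sL=10/29, sR=18/65; mL=18/65, mR=-847/1885; mL+mR=-5/29 → advance -1; mR−mL=-1369/1885 → turn -1·90°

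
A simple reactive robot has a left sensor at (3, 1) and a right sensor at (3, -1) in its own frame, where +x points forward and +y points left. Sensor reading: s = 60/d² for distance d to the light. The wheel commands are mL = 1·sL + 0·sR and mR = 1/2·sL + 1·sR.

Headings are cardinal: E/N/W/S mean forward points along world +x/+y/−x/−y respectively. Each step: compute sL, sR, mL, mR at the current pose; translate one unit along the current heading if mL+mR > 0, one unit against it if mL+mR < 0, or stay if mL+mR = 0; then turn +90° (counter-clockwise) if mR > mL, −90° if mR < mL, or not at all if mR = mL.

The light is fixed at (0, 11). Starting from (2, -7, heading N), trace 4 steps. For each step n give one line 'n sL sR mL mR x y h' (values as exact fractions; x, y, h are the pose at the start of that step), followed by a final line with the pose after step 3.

0 30/113 10/39 30/113 1715/4407 2 -7 N
1 12/65 60/257 12/65 5442/16705 2 -6 W
2 15/101 3/20 15/101 453/2020 1 -6 S
3 12/61 60/377 12/61 5922/22997 1 -7 E
final 2 -7 N

n=0: pose=(2,-7,N); sL=30/113, sR=10/39; mL=30/113, mR=1715/4407; mL+mR=2885/4407 → advance +1; mR−mL=545/4407 → turn +1·90°
n=1: pose=(2,-6,W); sL=12/65, sR=60/257; mL=12/65, mR=5442/16705; mL+mR=8526/16705 → advance +1; mR−mL=2358/16705 → turn +1·90°
n=2: pose=(1,-6,S); sL=15/101, sR=3/20; mL=15/101, mR=453/2020; mL+mR=753/2020 → advance +1; mR−mL=153/2020 → turn +1·90°
n=3: pose=(1,-7,E); sL=12/61, sR=60/377; mL=12/61, mR=5922/22997; mL+mR=10446/22997 → advance +1; mR−mL=1398/22997 → turn +1·90°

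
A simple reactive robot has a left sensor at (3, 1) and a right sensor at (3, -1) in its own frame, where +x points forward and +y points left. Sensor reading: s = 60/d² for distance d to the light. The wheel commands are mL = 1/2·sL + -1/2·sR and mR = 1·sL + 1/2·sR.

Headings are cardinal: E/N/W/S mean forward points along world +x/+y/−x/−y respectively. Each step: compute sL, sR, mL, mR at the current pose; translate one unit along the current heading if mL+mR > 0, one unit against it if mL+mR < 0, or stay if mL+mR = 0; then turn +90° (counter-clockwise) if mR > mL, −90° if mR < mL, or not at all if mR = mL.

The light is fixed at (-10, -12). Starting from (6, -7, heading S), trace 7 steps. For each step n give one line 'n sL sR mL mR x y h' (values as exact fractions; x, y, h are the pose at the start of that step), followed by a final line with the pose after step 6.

n=0: pose=(6,-7,S); sL=60/293, sR=60/229; mL=-1920/67097, mR=22530/67097; mL+mR=90/293 → advance +1; mR−mL=24450/67097 → turn +1·90°
n=1: pose=(6,-8,E); sL=30/193, sR=6/37; mL=-24/7141, mR=1689/7141; mL+mR=45/193 → advance +1; mR−mL=1713/7141 → turn +1·90°
n=2: pose=(7,-8,N); sL=12/61, sR=60/373; mL=408/22753, mR=6306/22753; mL+mR=18/61 → advance +1; mR−mL=5898/22753 → turn +1·90°
n=3: pose=(7,-7,W); sL=15/53, sR=15/58; mL=75/6148, mR=2535/6148; mL+mR=45/106 → advance +1; mR−mL=615/1537 → turn +1·90°
n=4: pose=(6,-7,S); sL=60/293, sR=60/229; mL=-1920/67097, mR=22530/67097; mL+mR=90/293 → advance +1; mR−mL=24450/67097 → turn +1·90°
n=5: pose=(6,-8,E); sL=30/193, sR=6/37; mL=-24/7141, mR=1689/7141; mL+mR=45/193 → advance +1; mR−mL=1713/7141 → turn +1·90°
n=6: pose=(7,-8,N); sL=12/61, sR=60/373; mL=408/22753, mR=6306/22753; mL+mR=18/61 → advance +1; mR−mL=5898/22753 → turn +1·90°

0 60/293 60/229 -1920/67097 22530/67097 6 -7 S
1 30/193 6/37 -24/7141 1689/7141 6 -8 E
2 12/61 60/373 408/22753 6306/22753 7 -8 N
3 15/53 15/58 75/6148 2535/6148 7 -7 W
4 60/293 60/229 -1920/67097 22530/67097 6 -7 S
5 30/193 6/37 -24/7141 1689/7141 6 -8 E
6 12/61 60/373 408/22753 6306/22753 7 -8 N
final 7 -7 W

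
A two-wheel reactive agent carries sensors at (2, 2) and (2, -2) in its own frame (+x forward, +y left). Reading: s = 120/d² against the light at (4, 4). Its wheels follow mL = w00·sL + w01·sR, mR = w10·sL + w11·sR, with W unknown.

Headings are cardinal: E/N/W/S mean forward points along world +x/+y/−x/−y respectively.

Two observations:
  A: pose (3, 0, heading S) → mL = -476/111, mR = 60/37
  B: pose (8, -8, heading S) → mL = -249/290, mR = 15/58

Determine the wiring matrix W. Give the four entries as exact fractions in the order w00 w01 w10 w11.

obs A: pose=(3,0,S) → sL=120/37, sR=8/3, mL=-476/111, mR=60/37
obs B: pose=(8,-8,S) → sL=15/29, sR=3/5, mL=-249/290, mR=15/58
sensor matrix S = [[120/37, 8/3], [15/29, 3/5]]; det S = 608/1073
solve [mL_A; mL_B] = S·[w00; w01] and [mR_A; mR_B] = S·[w10; w11]:
  w00 = -1/2, w01 = -1, w10 = 1/2, w11 = 0

-1/2 -1 1/2 0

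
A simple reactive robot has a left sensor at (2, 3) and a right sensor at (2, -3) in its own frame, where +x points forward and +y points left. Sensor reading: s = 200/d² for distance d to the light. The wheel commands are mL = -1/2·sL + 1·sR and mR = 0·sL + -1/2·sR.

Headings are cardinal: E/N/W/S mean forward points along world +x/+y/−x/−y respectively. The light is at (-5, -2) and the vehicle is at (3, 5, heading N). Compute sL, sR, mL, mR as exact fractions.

100/53 100/101 250/5353 -50/101

left sensor world pos  = (0, 7); dL² = 106
right sensor world pos = (6, 7); dR² = 202
sL = 200/106 = 100/53
sR = 200/202 = 100/101
mL = -1/2·sL + 1·sR = 250/5353
mR = 0·sL + -1/2·sR = -50/101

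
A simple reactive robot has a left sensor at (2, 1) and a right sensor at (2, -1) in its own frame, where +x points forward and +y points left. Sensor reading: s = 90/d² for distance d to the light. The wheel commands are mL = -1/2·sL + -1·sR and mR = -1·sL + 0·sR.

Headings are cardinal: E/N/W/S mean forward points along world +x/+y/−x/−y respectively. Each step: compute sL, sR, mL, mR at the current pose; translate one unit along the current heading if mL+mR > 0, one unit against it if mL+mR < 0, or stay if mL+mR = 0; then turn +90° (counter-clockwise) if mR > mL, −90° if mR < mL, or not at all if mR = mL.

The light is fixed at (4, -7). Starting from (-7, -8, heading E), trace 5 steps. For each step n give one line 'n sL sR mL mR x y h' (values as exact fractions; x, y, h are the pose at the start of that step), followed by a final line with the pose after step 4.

n=0: pose=(-7,-8,E); sL=10/9, sR=18/17; mL=-247/153, mR=-10/9; mL+mR=-139/51 → advance -1; mR−mL=77/153 → turn +1·90°
n=1: pose=(-8,-8,N); sL=9/17, sR=45/61; mL=-2079/2074, mR=-9/17; mL+mR=-3177/2074 → advance -1; mR−mL=981/2074 → turn +1·90°
n=2: pose=(-8,-9,W); sL=18/41, sR=90/197; mL=-5463/8077, mR=-18/41; mL+mR=-9009/8077 → advance -1; mR−mL=1917/8077 → turn +1·90°
n=3: pose=(-7,-9,S); sL=45/58, sR=9/16; mL=-441/464, mR=-45/58; mL+mR=-801/464 → advance -1; mR−mL=81/464 → turn +1·90°
n=4: pose=(-7,-8,E); sL=10/9, sR=18/17; mL=-247/153, mR=-10/9; mL+mR=-139/51 → advance -1; mR−mL=77/153 → turn +1·90°

0 10/9 18/17 -247/153 -10/9 -7 -8 E
1 9/17 45/61 -2079/2074 -9/17 -8 -8 N
2 18/41 90/197 -5463/8077 -18/41 -8 -9 W
3 45/58 9/16 -441/464 -45/58 -7 -9 S
4 10/9 18/17 -247/153 -10/9 -7 -8 E
final -8 -8 N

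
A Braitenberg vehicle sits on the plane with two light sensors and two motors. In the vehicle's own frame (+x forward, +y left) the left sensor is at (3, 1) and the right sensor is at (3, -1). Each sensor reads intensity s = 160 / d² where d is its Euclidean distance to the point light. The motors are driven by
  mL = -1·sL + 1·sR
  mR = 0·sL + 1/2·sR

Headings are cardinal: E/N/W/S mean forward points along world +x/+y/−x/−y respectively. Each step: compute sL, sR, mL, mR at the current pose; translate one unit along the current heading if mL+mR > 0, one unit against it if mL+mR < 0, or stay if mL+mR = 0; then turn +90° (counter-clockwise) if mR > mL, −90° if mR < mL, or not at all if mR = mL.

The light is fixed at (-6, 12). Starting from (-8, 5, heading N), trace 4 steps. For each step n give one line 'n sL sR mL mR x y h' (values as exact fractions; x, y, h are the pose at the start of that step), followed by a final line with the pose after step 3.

0 32/5 160/17 256/85 80/17 -8 5 N
1 80/37 16/5 192/185 8/5 -8 6 W
2 32/17 160/97 -384/1649 80/97 -9 6 S
3 40/9 5/2 -35/18 5/4 -9 5 E
final -10 5 N

n=0: pose=(-8,5,N); sL=32/5, sR=160/17; mL=256/85, mR=80/17; mL+mR=656/85 → advance +1; mR−mL=144/85 → turn +1·90°
n=1: pose=(-8,6,W); sL=80/37, sR=16/5; mL=192/185, mR=8/5; mL+mR=488/185 → advance +1; mR−mL=104/185 → turn +1·90°
n=2: pose=(-9,6,S); sL=32/17, sR=160/97; mL=-384/1649, mR=80/97; mL+mR=976/1649 → advance +1; mR−mL=1744/1649 → turn +1·90°
n=3: pose=(-9,5,E); sL=40/9, sR=5/2; mL=-35/18, mR=5/4; mL+mR=-25/36 → advance -1; mR−mL=115/36 → turn +1·90°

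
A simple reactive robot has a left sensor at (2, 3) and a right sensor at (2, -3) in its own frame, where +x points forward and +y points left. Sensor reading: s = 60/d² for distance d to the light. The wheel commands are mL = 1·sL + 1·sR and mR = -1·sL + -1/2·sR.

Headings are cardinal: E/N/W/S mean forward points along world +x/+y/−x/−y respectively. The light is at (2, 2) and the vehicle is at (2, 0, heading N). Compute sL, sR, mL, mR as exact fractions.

20/3 20/3 40/3 -10

left sensor world pos  = (-1, 2); dL² = 9
right sensor world pos = (5, 2); dR² = 9
sL = 60/9 = 20/3
sR = 60/9 = 20/3
mL = 1·sL + 1·sR = 40/3
mR = -1·sL + -1/2·sR = -10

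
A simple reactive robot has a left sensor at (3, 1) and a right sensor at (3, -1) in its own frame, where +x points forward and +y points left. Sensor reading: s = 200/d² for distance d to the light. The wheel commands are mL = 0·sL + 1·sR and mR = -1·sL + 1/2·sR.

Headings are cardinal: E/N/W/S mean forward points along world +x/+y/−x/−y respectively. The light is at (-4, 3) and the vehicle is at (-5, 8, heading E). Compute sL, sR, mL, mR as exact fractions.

5 10 10 0

left sensor world pos  = (-2, 9); dL² = 40
right sensor world pos = (-2, 7); dR² = 20
sL = 200/40 = 5
sR = 200/20 = 10
mL = 0·sL + 1·sR = 10
mR = -1·sL + 1/2·sR = 0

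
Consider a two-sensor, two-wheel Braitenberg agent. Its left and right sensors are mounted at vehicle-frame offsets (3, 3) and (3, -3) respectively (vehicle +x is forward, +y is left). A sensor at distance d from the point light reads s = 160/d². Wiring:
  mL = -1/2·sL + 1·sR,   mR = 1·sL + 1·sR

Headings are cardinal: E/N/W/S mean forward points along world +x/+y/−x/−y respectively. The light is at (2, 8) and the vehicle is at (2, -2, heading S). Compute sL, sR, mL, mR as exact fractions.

80/89 80/89 40/89 160/89

left sensor world pos  = (5, -5); dL² = 178
right sensor world pos = (-1, -5); dR² = 178
sL = 160/178 = 80/89
sR = 160/178 = 80/89
mL = -1/2·sL + 1·sR = 40/89
mR = 1·sL + 1·sR = 160/89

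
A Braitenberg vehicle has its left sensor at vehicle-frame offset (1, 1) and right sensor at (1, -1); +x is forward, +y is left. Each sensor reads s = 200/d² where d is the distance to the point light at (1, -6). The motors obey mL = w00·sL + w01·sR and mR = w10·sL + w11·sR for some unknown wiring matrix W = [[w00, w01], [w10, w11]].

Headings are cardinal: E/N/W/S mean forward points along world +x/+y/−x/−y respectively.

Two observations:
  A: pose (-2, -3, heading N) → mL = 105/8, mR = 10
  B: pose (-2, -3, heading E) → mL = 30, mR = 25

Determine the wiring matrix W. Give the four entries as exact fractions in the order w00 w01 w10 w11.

obs A: pose=(-2,-3,N) → sL=25/4, sR=10, mL=105/8, mR=10
obs B: pose=(-2,-3,E) → sL=10, sR=25, mL=30, mR=25
sensor matrix S = [[25/4, 10], [10, 25]]; det S = 225/4
solve [mL_A; mL_B] = S·[w00; w01] and [mR_A; mR_B] = S·[w10; w11]:
  w00 = 1/2, w01 = 1, w10 = 0, w11 = 1

1/2 1 0 1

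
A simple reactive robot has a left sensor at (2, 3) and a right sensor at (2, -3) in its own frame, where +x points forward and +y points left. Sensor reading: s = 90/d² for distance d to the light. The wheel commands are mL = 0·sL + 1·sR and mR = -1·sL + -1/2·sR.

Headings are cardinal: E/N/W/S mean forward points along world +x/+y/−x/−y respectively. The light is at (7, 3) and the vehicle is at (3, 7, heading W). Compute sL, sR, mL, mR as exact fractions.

left sensor world pos  = (1, 4); dL² = 37
right sensor world pos = (1, 10); dR² = 85
sL = 90/37 = 90/37
sR = 90/85 = 18/17
mL = 0·sL + 1·sR = 18/17
mR = -1·sL + -1/2·sR = -1863/629

90/37 18/17 18/17 -1863/629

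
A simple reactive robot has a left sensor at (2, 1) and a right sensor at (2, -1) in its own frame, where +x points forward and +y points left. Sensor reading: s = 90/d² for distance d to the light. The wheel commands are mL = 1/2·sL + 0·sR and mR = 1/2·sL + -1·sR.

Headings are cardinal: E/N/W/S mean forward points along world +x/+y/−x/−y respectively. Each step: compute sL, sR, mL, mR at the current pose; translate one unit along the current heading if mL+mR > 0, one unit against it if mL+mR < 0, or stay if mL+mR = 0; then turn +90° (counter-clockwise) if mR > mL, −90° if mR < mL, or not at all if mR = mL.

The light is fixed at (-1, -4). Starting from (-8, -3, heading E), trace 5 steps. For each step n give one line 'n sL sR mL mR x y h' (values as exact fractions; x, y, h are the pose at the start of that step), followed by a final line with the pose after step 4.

n=0: pose=(-8,-3,E); sL=90/29, sR=18/5; mL=45/29, mR=-297/145; mL+mR=-72/145 → advance -1; mR−mL=-18/5 → turn -1·90°
n=1: pose=(-9,-3,S); sL=9/5, sR=45/41; mL=9/10, mR=-81/410; mL+mR=144/205 → advance +1; mR−mL=-45/41 → turn -1·90°
n=2: pose=(-9,-4,W); sL=90/101, sR=90/101; mL=45/101, mR=-45/101; mL+mR=0 → advance +0; mR−mL=-90/101 → turn -1·90°
n=3: pose=(-9,-4,N); sL=18/17, sR=90/53; mL=9/17, mR=-1053/901; mL+mR=-576/901 → advance -1; mR−mL=-90/53 → turn -1·90°
n=4: pose=(-9,-5,E); sL=5/2, sR=9/4; mL=5/4, mR=-1; mL+mR=1/4 → advance +1; mR−mL=-9/4 → turn -1·90°

0 90/29 18/5 45/29 -297/145 -8 -3 E
1 9/5 45/41 9/10 -81/410 -9 -3 S
2 90/101 90/101 45/101 -45/101 -9 -4 W
3 18/17 90/53 9/17 -1053/901 -9 -4 N
4 5/2 9/4 5/4 -1 -9 -5 E
final -8 -5 S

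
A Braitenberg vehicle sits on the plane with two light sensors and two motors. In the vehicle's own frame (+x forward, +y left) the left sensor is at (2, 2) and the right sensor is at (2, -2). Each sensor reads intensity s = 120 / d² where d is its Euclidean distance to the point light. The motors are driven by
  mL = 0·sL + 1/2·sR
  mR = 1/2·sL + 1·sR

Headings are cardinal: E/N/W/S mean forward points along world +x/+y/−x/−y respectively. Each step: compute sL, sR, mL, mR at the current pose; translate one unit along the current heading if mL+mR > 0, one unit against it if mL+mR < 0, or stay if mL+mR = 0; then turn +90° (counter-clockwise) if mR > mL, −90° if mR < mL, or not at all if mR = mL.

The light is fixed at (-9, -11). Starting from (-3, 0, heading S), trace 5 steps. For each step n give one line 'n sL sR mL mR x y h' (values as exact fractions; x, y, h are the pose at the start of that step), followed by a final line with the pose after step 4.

0 24/29 120/97 60/97 4644/2813 -3 0 S
1 15/26 15/16 15/32 255/208 -3 -1 E
2 120/169 8/15 4/15 2252/2535 -2 -1 N
3 60/53 60/97 30/97 6090/5141 -2 0 W
4 24/29 120/97 60/97 4644/2813 -3 0 S
final -3 -1 E

n=0: pose=(-3,0,S); sL=24/29, sR=120/97; mL=60/97, mR=4644/2813; mL+mR=6384/2813 → advance +1; mR−mL=2904/2813 → turn +1·90°
n=1: pose=(-3,-1,E); sL=15/26, sR=15/16; mL=15/32, mR=255/208; mL+mR=705/416 → advance +1; mR−mL=315/416 → turn +1·90°
n=2: pose=(-2,-1,N); sL=120/169, sR=8/15; mL=4/15, mR=2252/2535; mL+mR=976/845 → advance +1; mR−mL=1576/2535 → turn +1·90°
n=3: pose=(-2,0,W); sL=60/53, sR=60/97; mL=30/97, mR=6090/5141; mL+mR=7680/5141 → advance +1; mR−mL=4500/5141 → turn +1·90°
n=4: pose=(-3,0,S); sL=24/29, sR=120/97; mL=60/97, mR=4644/2813; mL+mR=6384/2813 → advance +1; mR−mL=2904/2813 → turn +1·90°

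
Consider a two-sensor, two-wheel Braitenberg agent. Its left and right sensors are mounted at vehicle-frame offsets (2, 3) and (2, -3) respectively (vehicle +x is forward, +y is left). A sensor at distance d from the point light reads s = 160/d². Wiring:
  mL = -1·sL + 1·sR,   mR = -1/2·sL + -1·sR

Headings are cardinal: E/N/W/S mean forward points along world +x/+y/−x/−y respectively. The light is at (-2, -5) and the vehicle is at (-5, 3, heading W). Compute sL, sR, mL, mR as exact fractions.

left sensor world pos  = (-7, 0); dL² = 50
right sensor world pos = (-7, 6); dR² = 146
sL = 160/50 = 16/5
sR = 160/146 = 80/73
mL = -1·sL + 1·sR = -768/365
mR = -1/2·sL + -1·sR = -984/365

16/5 80/73 -768/365 -984/365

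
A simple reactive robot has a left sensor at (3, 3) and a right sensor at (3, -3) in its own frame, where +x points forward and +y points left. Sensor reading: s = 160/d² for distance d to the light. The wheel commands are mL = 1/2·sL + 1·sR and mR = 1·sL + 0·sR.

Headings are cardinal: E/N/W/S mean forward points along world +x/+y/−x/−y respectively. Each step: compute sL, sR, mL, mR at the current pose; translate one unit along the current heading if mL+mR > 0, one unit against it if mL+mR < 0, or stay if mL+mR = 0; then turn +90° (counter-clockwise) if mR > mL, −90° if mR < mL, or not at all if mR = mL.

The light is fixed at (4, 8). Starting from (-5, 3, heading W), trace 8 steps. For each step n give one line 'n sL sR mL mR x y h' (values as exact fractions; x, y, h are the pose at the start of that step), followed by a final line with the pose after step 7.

n=0: pose=(-5,3,W); sL=10/13, sR=40/37; mL=705/481, mR=10/13; mL+mR=1075/481 → advance +1; mR−mL=-335/481 → turn -1·90°
n=1: pose=(-6,3,N); sL=160/173, sR=160/53; mL=31920/9169, mR=160/173; mL+mR=40400/9169 → advance +1; mR−mL=-23440/9169 → turn -1·90°
n=2: pose=(-6,4,E); sL=16/5, sR=80/49; mL=792/245, mR=16/5; mL+mR=1576/245 → advance +1; mR−mL=-8/245 → turn -1·90°
n=3: pose=(-5,4,S); sL=32/17, sR=160/193; mL=5808/3281, mR=32/17; mL+mR=11984/3281 → advance +1; mR−mL=368/3281 → turn +1·90°
n=4: pose=(-5,3,E); sL=4, sR=8/5; mL=18/5, mR=4; mL+mR=38/5 → advance +1; mR−mL=2/5 → turn +1·90°
n=5: pose=(-4,3,N); sL=32/25, sR=160/29; mL=4464/725, mR=32/25; mL+mR=5392/725 → advance +1; mR−mL=-3536/725 → turn -1·90°
n=6: pose=(-4,4,E); sL=80/13, sR=80/37; mL=2520/481, mR=80/13; mL+mR=5480/481 → advance +1; mR−mL=440/481 → turn +1·90°
n=7: pose=(-3,4,N); sL=160/101, sR=160/17; mL=17520/1717, mR=160/101; mL+mR=20240/1717 → advance +1; mR−mL=-14800/1717 → turn -1·90°

0 10/13 40/37 705/481 10/13 -5 3 W
1 160/173 160/53 31920/9169 160/173 -6 3 N
2 16/5 80/49 792/245 16/5 -6 4 E
3 32/17 160/193 5808/3281 32/17 -5 4 S
4 4 8/5 18/5 4 -5 3 E
5 32/25 160/29 4464/725 32/25 -4 3 N
6 80/13 80/37 2520/481 80/13 -4 4 E
7 160/101 160/17 17520/1717 160/101 -3 4 N
final -3 5 E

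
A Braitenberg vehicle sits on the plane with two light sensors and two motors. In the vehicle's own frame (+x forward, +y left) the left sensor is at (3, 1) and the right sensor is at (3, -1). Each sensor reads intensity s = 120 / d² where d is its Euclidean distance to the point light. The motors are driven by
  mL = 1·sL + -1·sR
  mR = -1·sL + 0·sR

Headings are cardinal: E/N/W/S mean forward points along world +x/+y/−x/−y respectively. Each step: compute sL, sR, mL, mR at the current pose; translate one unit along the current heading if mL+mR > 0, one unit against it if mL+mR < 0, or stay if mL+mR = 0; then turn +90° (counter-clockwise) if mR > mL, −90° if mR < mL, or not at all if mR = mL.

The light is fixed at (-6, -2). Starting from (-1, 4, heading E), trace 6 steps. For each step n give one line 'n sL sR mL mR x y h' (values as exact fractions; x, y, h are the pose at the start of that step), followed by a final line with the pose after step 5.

n=0: pose=(-1,4,E); sL=120/113, sR=120/89; mL=-2880/10057, mR=-120/113; mL+mR=-120/89 → advance -1; mR−mL=-7800/10057 → turn -1·90°
n=1: pose=(-2,4,S); sL=60/17, sR=20/3; mL=-160/51, mR=-60/17; mL+mR=-20/3 → advance -1; mR−mL=-20/51 → turn -1·90°
n=2: pose=(-2,5,W); sL=120/37, sR=24/13; mL=672/481, mR=-120/37; mL+mR=-24/13 → advance -1; mR−mL=-2232/481 → turn -1·90°
n=3: pose=(-1,5,N); sL=30/29, sR=15/17; mL=75/493, mR=-30/29; mL+mR=-15/17 → advance -1; mR−mL=-585/493 → turn -1·90°
n=4: pose=(-1,4,E); sL=120/113, sR=120/89; mL=-2880/10057, mR=-120/113; mL+mR=-120/89 → advance -1; mR−mL=-7800/10057 → turn -1·90°
n=5: pose=(-2,4,S); sL=60/17, sR=20/3; mL=-160/51, mR=-60/17; mL+mR=-20/3 → advance -1; mR−mL=-20/51 → turn -1·90°

0 120/113 120/89 -2880/10057 -120/113 -1 4 E
1 60/17 20/3 -160/51 -60/17 -2 4 S
2 120/37 24/13 672/481 -120/37 -2 5 W
3 30/29 15/17 75/493 -30/29 -1 5 N
4 120/113 120/89 -2880/10057 -120/113 -1 4 E
5 60/17 20/3 -160/51 -60/17 -2 4 S
final -2 5 W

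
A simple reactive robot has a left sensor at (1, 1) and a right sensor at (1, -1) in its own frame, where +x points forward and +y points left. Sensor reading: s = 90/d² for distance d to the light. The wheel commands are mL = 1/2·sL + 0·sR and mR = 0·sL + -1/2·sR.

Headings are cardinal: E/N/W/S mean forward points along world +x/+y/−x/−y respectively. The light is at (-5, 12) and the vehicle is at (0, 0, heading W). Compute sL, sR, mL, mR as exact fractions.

left sensor world pos  = (-1, -1); dL² = 185
right sensor world pos = (-1, 1); dR² = 137
sL = 90/185 = 18/37
sR = 90/137 = 90/137
mL = 1/2·sL + 0·sR = 9/37
mR = 0·sL + -1/2·sR = -45/137

18/37 90/137 9/37 -45/137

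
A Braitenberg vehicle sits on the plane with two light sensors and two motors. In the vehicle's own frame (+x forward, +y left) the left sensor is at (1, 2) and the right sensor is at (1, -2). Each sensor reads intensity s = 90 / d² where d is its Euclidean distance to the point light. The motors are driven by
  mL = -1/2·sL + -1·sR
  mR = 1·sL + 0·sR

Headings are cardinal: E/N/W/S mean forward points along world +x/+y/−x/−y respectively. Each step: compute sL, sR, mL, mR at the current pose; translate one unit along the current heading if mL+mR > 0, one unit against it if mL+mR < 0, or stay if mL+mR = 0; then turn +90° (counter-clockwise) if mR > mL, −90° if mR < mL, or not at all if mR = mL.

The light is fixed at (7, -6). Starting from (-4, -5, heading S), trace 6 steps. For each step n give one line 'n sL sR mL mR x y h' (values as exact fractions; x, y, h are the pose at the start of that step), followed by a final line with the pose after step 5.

0 10/9 90/169 -1655/1521 10/9 -4 -5 S
1 45/52 45/52 -135/104 45/52 -4 -6 E
2 90/197 90/101 -22275/19897 90/197 -5 -6 N
3 45/89 9/17 -2367/3026 45/89 -5 -7 W
4 18/17 90/173 -3087/2941 18/17 -4 -7 S
5 9/10 45/58 -711/580 9/10 -4 -8 E
final -5 -8 N

n=0: pose=(-4,-5,S); sL=10/9, sR=90/169; mL=-1655/1521, mR=10/9; mL+mR=35/1521 → advance +1; mR−mL=1115/507 → turn +1·90°
n=1: pose=(-4,-6,E); sL=45/52, sR=45/52; mL=-135/104, mR=45/52; mL+mR=-45/104 → advance -1; mR−mL=225/104 → turn +1·90°
n=2: pose=(-5,-6,N); sL=90/197, sR=90/101; mL=-22275/19897, mR=90/197; mL+mR=-13185/19897 → advance -1; mR−mL=31365/19897 → turn +1·90°
n=3: pose=(-5,-7,W); sL=45/89, sR=9/17; mL=-2367/3026, mR=45/89; mL+mR=-837/3026 → advance -1; mR−mL=3897/3026 → turn +1·90°
n=4: pose=(-4,-7,S); sL=18/17, sR=90/173; mL=-3087/2941, mR=18/17; mL+mR=27/2941 → advance +1; mR−mL=6201/2941 → turn +1·90°
n=5: pose=(-4,-8,E); sL=9/10, sR=45/58; mL=-711/580, mR=9/10; mL+mR=-189/580 → advance -1; mR−mL=1233/580 → turn +1·90°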